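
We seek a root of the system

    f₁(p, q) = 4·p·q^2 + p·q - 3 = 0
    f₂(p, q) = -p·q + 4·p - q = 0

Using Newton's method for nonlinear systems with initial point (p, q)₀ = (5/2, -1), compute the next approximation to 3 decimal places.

(-0.364, -1.234)

At (5/2, -1): F = (4.500, 13.500).
Jacobian J = [[4·q^2 + q, 8·p·q + p], [-q + 4, -p - 1]].
At the point, J = [[3.000, -17.500], [5.000, -3.500]] (det J = 77.000).
Solving J·Δ = −F gives Δ = (-2.864, -0.234).
Then the next iterate is (p, q)₁ = (-0.364, -1.234).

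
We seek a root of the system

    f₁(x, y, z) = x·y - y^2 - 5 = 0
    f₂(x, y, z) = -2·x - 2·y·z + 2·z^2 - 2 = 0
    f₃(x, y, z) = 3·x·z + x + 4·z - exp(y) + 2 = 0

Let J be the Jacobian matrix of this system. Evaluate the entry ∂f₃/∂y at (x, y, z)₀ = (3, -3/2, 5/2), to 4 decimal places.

∂f₃/∂y = -exp(y).
At (3, -3/2, 5/2) this is -0.2231.

-0.2231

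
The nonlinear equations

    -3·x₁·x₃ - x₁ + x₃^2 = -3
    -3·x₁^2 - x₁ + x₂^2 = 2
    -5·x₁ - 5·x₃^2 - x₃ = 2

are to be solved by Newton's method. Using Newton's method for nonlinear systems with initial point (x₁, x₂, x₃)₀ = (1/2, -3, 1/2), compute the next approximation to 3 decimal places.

(1.710, -2.848, -1.550)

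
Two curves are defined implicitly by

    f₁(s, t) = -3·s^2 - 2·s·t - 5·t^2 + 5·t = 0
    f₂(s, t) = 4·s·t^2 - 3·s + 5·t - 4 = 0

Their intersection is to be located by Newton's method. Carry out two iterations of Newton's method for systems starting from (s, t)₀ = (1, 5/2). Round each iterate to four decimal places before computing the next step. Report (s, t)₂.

At (1, 5/2): F = (-26.7500, 30.5000).
Jacobian J = [[-6·s - 2·t, -2·s - 10·t + 5], [4·t^2 - 3, 8·s·t + 5]].
At the point, J = [[-11.0000, -22.0000], [22.0000, 25.0000]] (det J = 209.0000).
Solving J·Δ = −F gives Δ = (-0.0108, -1.2105).
Then the next iterate is (s, t)₁ = (0.9892, 1.2895).
Round to (0.9892, 1.2895) and repeat: F = (-7.353248, 6.059308), J = [[-8.5142, -9.8734], [3.651241, 15.204587]].
Δ = (-0.5565, -0.2649), so (s, t)₂ = (0.4327, 1.0246).

(0.4327, 1.0246)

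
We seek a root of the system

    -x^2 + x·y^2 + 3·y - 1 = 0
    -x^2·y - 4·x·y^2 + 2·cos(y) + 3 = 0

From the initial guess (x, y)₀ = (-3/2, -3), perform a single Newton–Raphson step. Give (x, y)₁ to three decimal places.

At (-3/2, -3): F = (-25.750, 61.77002).
Jacobian J = [[-2·x + y^2, 2·x·y + 3], [-2·x·y - 4·y^2, -x^2 - 8·x·y - 2·sin(y)]].
At the point, J = [[12.000, 12.000], [-45.000, -37.96776]] (det J = 84.38688).
Solving J·Δ = −F gives Δ = (-2.802, 4.948).
Then the next iterate is (x, y)₁ = (-4.302, 1.948).

(-4.302, 1.948)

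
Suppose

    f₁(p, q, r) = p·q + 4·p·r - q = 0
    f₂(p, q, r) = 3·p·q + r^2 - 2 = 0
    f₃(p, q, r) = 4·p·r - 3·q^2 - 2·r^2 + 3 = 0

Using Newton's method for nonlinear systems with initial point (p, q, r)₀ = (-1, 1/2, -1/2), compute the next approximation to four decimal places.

(1.2000, 0.7500, -1.2000)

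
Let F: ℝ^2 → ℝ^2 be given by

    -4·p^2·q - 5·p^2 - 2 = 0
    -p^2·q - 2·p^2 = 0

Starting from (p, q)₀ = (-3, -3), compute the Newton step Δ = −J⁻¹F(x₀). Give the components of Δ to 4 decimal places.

(1.3889, 0.0741)

At (-3, -3): F = (61.0000, 9.0000).
Jacobian J = [[-8·p·q - 10·p, -4·p^2], [-2·p·q - 4·p, -p^2]].
At the point, J = [[-42.0000, -36.0000], [-6.0000, -9.0000]] (det J = 162.0000).
Solving J·Δ = −F gives Δ = (1.3889, 0.0741).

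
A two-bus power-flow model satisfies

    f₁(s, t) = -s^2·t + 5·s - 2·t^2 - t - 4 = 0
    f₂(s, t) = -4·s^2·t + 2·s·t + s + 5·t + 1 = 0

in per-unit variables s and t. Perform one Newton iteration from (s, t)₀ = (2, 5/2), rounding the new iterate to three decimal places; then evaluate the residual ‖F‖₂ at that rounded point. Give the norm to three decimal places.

4.964

At (2, 5/2): F = (-19.000, -14.500).
Jacobian J = [[-2·s·t + 5, -s^2 - 4·t - 1], [-8·s·t + 2·t + 1, -4·s^2 + 2·s + 5]].
At the point, J = [[-5.000, -15.000], [-34.000, -7.000]] (det J = -475.000).
Solving J·Δ = −F gives Δ = (-0.178, -1.207).
Then the next iterate is (s, t)₁ = (1.822, 1.293).
Re-evaluating at (1.822, 1.293): F = (-3.81905, -3.17071), so ‖F‖₂ = 4.964.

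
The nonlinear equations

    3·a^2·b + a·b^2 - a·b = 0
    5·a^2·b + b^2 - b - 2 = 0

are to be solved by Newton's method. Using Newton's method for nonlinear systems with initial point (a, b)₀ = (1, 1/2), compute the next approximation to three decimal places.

(5.400, -3.950)

At (1, 1/2): F = (1.250, 0.250).
Jacobian J = [[6·a·b + b^2 - b, 3·a^2 + 2·a·b - a], [10·a·b, 5·a^2 + 2·b - 1]].
At the point, J = [[2.750, 3.000], [5.000, 5.000]] (det J = -1.250).
Solving J·Δ = −F gives Δ = (4.400, -4.450).
Then the next iterate is (a, b)₁ = (5.400, -3.950).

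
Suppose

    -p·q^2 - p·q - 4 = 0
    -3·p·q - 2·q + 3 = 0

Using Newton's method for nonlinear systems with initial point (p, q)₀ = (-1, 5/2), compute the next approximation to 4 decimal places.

At (-1, 5/2): F = (4.7500, 5.5000).
Jacobian J = [[-q^2 - q, -2·p·q - p], [-3·q, -3·p - 2]].
At the point, J = [[-8.7500, 6.0000], [-7.5000, 1.0000]] (det J = 36.2500).
Solving J·Δ = −F gives Δ = (0.7793, 0.3448).
Then the next iterate is (p, q)₁ = (-0.2207, 2.8448).

(-0.2207, 2.8448)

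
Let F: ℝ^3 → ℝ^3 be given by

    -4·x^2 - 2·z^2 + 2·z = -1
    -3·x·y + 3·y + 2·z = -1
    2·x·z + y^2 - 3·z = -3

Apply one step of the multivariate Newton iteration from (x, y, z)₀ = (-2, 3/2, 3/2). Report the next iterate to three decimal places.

At (-2, 3/2, 3/2): F = (-16.500, 17.500, -5.250).
Jacobian J = [[-8·x, 0, -4·z + 2], [-3·y, -3·x + 3, 2], [2·z, 2·y, 2·x - 3]].
At the point, J = [[16.000, 0.000, -4.000], [-4.500, 9.000, 2.000], [3.000, 3.000, -7.000]] (det J = -942.000).
Solving J·Δ = −F gives Δ = (0.785, -1.333, -0.985).
Then the next iterate is (x, y, z)₁ = (-1.215, 0.167, 0.515).

(-1.215, 0.167, 0.515)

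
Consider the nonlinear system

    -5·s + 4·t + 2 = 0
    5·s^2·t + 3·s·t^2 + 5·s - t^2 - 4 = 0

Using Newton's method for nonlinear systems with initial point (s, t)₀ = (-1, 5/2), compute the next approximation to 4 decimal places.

(1.1125, 0.8906)

At (-1, 5/2): F = (17.0000, -21.5000).
Jacobian J = [[-5, 4], [10·s·t + 3·t^2 + 5, 5·s^2 + 6·s·t - 2·t]].
At the point, J = [[-5.0000, 4.0000], [-1.2500, -15.0000]] (det J = 80.0000).
Solving J·Δ = −F gives Δ = (2.1125, -1.6094).
Then the next iterate is (s, t)₁ = (1.1125, 0.8906).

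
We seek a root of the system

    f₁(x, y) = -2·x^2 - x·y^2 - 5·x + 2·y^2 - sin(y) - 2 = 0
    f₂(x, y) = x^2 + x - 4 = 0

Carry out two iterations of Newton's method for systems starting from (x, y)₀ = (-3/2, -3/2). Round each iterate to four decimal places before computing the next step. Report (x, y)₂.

(-2.6220, -0.6096)

At (-3/2, -3/2): F = (9.872495, -3.2500).
Jacobian J = [[-4·x - y^2 - 5, -2·x·y + 4·y - cos(y)], [2·x + 1, 0]].
At the point, J = [[-1.2500, -10.570737], [-2.0000, 0.0000]] (det J = -21.141474).
Solving J·Δ = −F gives Δ = (-1.6250, 1.1261).
Then the next iterate is (x, y)₁ = (-3.1250, -0.3739).
Round to (-3.1250, -0.3739) and repeat: F = (-4.824520, 2.640625), J = [[7.360199, -4.763385], [-5.2500, 0.0000]].
Δ = (0.5030, -0.2357), so (x, y)₂ = (-2.6220, -0.6096).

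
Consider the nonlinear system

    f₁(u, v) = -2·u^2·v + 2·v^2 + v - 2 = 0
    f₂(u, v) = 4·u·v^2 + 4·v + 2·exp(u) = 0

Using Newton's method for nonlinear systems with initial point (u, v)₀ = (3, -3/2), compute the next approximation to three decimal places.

(2.079, -1.003)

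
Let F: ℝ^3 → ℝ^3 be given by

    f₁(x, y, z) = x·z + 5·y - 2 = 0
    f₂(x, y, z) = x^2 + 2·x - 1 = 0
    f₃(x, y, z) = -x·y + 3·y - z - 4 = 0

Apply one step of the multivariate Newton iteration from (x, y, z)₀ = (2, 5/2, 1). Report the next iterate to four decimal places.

(0.8333, 0.7619, -0.3214)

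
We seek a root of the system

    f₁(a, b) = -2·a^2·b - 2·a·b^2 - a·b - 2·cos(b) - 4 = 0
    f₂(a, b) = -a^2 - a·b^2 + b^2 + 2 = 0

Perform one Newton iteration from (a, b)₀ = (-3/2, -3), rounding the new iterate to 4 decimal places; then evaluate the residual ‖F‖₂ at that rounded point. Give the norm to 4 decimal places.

At (-3/2, -3): F = (33.979985, 22.2500).
Jacobian J = [[-4·a·b - 2·b^2 - b, -2·a^2 - 4·a·b - a + 2·sin(b)], [-2·a - b^2, -2·a·b + 2·b]].
At the point, J = [[-33.0000, -21.282240], [-6.0000, -15.0000]] (det J = 367.306560).
Solving J·Δ = −F gives Δ = (0.0985, 1.4439).
Then the next iterate is (a, b)₁ = (-1.4015, -1.5561).
Re-evaluating at (-1.4015, -1.5561): F = (6.690041, 5.850903), so ‖F‖₂ = 8.8876.

8.8876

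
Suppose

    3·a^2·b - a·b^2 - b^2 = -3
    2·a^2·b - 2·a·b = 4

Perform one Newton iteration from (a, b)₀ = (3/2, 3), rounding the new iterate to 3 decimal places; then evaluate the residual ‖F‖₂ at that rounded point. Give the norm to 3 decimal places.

At (3/2, 3): F = (0.750, 0.500).
Jacobian J = [[6·a·b - b^2, 3·a^2 - 2·a·b - 2·b], [4·a·b - 2·b, 2·a^2 - 2·a]].
At the point, J = [[18.000, -8.250], [12.000, 1.500]] (det J = 126.000).
Solving J·Δ = −F gives Δ = (-0.042, 0.000).
Then the next iterate is (a, b)₁ = (1.458, 3.000).
Re-evaluating at (1.458, 3.000): F = (0.00988, 0.00658), so ‖F‖₂ = 0.012.

0.012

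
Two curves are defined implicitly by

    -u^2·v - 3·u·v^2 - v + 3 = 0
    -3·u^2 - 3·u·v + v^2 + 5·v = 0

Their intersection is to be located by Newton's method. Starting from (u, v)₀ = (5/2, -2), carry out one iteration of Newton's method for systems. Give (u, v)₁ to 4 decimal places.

(1.1082, -1.5729)

At (5/2, -2): F = (-12.5000, -9.7500).
Jacobian J = [[-2·u·v - 3·v^2, -u^2 - 6·u·v - 1], [-6·u - 3·v, -3·u + 2·v + 5]].
At the point, J = [[-2.0000, 22.7500], [-9.0000, -6.5000]] (det J = 217.7500).
Solving J·Δ = −F gives Δ = (-1.3918, 0.4271).
Then the next iterate is (u, v)₁ = (1.1082, -1.5729).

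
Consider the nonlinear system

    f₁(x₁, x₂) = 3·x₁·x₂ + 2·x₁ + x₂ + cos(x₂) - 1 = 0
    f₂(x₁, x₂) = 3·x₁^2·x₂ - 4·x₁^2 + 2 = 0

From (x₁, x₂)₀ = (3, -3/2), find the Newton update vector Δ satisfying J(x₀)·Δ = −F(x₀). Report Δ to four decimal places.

At (3, -3/2): F = (-9.929263, -74.5000).
Jacobian J = [[3·x₂ + 2, 3·x₁ - sin(x₂) + 1], [6·x₁·x₂ - 8·x₁, 3·x₁^2]].
At the point, J = [[-2.5000, 10.997495], [-51.0000, 27.0000]] (det J = 493.372244).
Solving J·Δ = −F gives Δ = (-1.1173, 0.6489).

(-1.1173, 0.6489)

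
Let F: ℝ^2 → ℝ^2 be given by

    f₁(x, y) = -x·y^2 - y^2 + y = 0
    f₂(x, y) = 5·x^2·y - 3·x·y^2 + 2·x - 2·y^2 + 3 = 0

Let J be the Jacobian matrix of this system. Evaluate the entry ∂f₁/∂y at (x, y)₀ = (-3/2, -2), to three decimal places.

-1.000

∂f₁/∂y = -2·x·y - 2·y + 1.
At (-3/2, -2) this is -1.000.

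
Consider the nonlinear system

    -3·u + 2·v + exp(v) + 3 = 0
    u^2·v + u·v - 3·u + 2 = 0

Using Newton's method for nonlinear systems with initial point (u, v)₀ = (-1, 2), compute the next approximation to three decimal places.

(0.000, 0.467)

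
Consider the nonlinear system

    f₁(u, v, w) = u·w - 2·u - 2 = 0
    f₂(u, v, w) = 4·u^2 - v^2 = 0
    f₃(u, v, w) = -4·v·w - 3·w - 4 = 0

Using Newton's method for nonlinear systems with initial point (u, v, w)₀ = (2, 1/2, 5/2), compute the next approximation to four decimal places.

(0.8882, -1.5390, 3.2780)

At (2, 1/2, 5/2): F = (-1.0000, 15.7500, -16.5000).
Jacobian J = [[w - 2, 0, u], [8·u, -2·v, 0], [0, -4·w, -4·v - 3]].
At the point, J = [[0.5000, 0.0000, 2.0000], [16.0000, -1.0000, 0.0000], [0.0000, -10.0000, -5.0000]] (det J = -317.5000).
Solving J·Δ = −F gives Δ = (-1.1118, -2.0390, 0.7780).
Then the next iterate is (u, v, w)₁ = (0.8882, -1.5390, 3.2780).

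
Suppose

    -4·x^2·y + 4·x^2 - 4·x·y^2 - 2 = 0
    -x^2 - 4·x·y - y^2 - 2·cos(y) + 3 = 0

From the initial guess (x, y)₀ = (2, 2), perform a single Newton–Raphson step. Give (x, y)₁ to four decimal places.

(0.1655, 2.1813)

At (2, 2): F = (-50.0000, -20.167706).
Jacobian J = [[-8·x·y + 8·x - 4·y^2, -4·x^2 - 8·x·y], [-2·x - 4·y, -4·x - 2·y + 2·sin(y)]].
At the point, J = [[-32.0000, -48.0000], [-12.0000, -10.181405]] (det J = -250.195035).
Solving J·Δ = −F gives Δ = (-1.8345, 0.1813).
Then the next iterate is (x, y)₁ = (0.1655, 2.1813).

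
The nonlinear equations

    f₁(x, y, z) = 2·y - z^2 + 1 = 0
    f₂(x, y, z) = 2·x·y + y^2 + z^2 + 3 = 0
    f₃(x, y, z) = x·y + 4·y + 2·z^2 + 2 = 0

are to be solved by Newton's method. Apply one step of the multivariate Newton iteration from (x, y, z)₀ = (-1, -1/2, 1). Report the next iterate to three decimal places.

At (-1, -1/2, 1): F = (-1.000, 5.250, 2.500).
Jacobian J = [[0, 2, -2·z], [2·y, 2·x + 2·y, 2·z], [y, x + 4, 4·z]].
At the point, J = [[0.000, 2.000, -2.000], [-1.000, -3.000, 2.000], [-0.500, 3.000, 4.000]] (det J = 15.000).
Solving J·Δ = −F gives Δ = (4.033, 0.217, -0.283).
Then the next iterate is (x, y, z)₁ = (3.033, -0.283, 0.717).

(3.033, -0.283, 0.717)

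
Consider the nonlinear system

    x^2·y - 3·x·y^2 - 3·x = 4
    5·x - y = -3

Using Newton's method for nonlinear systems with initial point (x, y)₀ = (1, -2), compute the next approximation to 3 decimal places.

(-1.370, -3.848)

At (1, -2): F = (-21.000, 10.000).
Jacobian J = [[2·x·y - 3·y^2 - 3, x^2 - 6·x·y], [5, -1]].
At the point, J = [[-19.000, 13.000], [5.000, -1.000]] (det J = -46.000).
Solving J·Δ = −F gives Δ = (-2.370, -1.848).
Then the next iterate is (x, y)₁ = (-1.370, -3.848).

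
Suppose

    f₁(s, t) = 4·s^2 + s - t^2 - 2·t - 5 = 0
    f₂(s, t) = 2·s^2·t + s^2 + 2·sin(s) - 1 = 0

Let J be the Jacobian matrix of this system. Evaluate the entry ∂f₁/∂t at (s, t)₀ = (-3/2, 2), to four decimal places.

∂f₁/∂t = -2·t - 2.
At (-3/2, 2) this is -6.0000.

-6.0000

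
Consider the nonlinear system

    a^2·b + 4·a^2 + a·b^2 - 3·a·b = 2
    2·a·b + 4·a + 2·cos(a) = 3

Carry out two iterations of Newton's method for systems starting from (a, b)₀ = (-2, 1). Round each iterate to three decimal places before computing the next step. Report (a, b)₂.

(0.702, -3.567)

At (-2, 1): F = (22.000, -15.83229).
Jacobian J = [[2·a·b + 8·a + b^2 - 3·b, a^2 + 2·a·b - 3·a], [2·b - 2·sin(a) + 4, 2·a]].
At the point, J = [[-22.000, 6.000], [7.81859, -4.000]] (det J = 41.08843).
Solving J·Δ = −F gives Δ = (-0.170, -4.291).
Then the next iterate is (a, b)₁ = (-2.170, -3.291).
Round to (-2.170, -3.291) and repeat: F = (-43.58838, 1.47497), J = [[17.62662, 25.50184], [-0.93043, -4.340]].
Δ = (2.872, -0.276), so (a, b)₂ = (0.702, -3.567).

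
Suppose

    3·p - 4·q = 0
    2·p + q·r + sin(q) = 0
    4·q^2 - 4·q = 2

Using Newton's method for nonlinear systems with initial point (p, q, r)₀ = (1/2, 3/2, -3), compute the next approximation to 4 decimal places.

(1.8333, 1.3750, -3.3535)

At (1/2, 3/2, -3): F = (-4.5000, -2.502505, 1.0000).
Jacobian J = [[3, -4, 0], [2, r + cos(q), q], [0, 8·q - 4, 0]].
At the point, J = [[3.0000, -4.0000, 0.0000], [2.0000, -2.929263, 1.5000], [0.0000, 8.0000, 0.0000]] (det J = -36.0000).
Solving J·Δ = −F gives Δ = (1.3333, -0.1250, -0.3535).
Then the next iterate is (p, q, r)₁ = (1.8333, 1.3750, -3.3535).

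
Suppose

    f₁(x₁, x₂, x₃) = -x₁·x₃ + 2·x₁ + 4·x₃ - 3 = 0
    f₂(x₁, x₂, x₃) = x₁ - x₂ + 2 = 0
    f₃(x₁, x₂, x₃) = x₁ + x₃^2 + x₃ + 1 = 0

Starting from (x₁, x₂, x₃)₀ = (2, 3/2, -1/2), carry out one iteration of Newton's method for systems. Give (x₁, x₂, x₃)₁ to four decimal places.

At (2, 3/2, -1/2): F = (0.0000, 2.5000, 2.7500).
Jacobian J = [[-x₃ + 2, 0, -x₁ + 4], [1, -1, 0], [1, 0, 2·x₃ + 1]].
At the point, J = [[2.5000, 0.0000, 2.0000], [1.0000, -1.0000, 0.0000], [1.0000, 0.0000, 0.0000]] (det J = 2.0000).
Solving J·Δ = −F gives Δ = (-2.7500, -0.2500, 3.4375).
Then the next iterate is (x₁, x₂, x₃)₁ = (-0.7500, 1.2500, 2.9375).

(-0.7500, 1.2500, 2.9375)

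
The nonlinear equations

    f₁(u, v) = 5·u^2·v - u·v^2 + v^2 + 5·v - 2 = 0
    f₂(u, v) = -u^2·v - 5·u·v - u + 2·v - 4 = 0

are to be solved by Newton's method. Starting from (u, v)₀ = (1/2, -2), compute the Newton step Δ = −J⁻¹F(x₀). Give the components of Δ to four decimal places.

(0.6103, 4.9517)

At (1/2, -2): F = (-12.5000, -3.0000).
Jacobian J = [[10·u·v - v^2, 5·u^2 - 2·u·v + 2·v + 5], [-2·u·v - 5·v - 1, -u^2 - 5·u + 2]].
At the point, J = [[-14.0000, 4.2500], [11.0000, -0.7500]] (det J = -36.2500).
Solving J·Δ = −F gives Δ = (0.6103, 4.9517).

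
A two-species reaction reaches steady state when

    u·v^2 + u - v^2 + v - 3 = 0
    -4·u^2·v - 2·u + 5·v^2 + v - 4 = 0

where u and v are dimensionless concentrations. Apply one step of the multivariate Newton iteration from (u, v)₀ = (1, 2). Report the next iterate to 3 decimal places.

(1.078, 1.612)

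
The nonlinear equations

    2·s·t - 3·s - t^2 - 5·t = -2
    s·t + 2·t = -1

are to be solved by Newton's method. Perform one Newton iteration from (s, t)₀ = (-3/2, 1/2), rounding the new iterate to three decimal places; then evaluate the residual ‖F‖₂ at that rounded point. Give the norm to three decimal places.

9.166

At (-3/2, 1/2): F = (2.250, 1.250).
Jacobian J = [[2·t - 3, 2·s - 2·t - 5], [t, s + 2]].
At the point, J = [[-2.000, -9.000], [0.500, 0.500]] (det J = 3.500).
Solving J·Δ = −F gives Δ = (-3.536, 1.036).
Then the next iterate is (s, t)₁ = (-5.036, 1.536).
Re-evaluating at (-5.036, 1.536): F = (-8.40189, -3.66330), so ‖F‖₂ = 9.166.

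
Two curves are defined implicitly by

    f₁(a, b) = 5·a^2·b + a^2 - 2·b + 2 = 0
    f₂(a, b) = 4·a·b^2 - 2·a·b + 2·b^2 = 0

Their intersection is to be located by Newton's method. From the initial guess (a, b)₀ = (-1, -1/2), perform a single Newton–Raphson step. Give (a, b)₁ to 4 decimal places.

(-2.7500, 0.7500)

At (-1, -1/2): F = (1.5000, -1.5000).
Jacobian J = [[10·a·b + 2·a, 5·a^2 - 2], [4·b^2 - 2·b, 8·a·b - 2·a + 4·b]].
At the point, J = [[3.0000, 3.0000], [2.0000, 4.0000]] (det J = 6.0000).
Solving J·Δ = −F gives Δ = (-1.7500, 1.2500).
Then the next iterate is (a, b)₁ = (-2.7500, 0.7500).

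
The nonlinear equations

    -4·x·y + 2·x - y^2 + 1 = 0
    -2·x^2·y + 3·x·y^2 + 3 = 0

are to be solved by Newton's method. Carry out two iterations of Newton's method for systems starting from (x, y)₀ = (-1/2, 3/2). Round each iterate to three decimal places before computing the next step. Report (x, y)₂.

(-0.348, 1.584)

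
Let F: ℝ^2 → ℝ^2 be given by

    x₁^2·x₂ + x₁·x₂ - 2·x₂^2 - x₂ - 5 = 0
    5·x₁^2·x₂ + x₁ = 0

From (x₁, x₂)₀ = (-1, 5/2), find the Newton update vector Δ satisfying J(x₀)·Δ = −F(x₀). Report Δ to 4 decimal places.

(0.0958, -1.8400)

At (-1, 5/2): F = (-20.0000, 11.5000).
Jacobian J = [[2·x₁·x₂ + x₂, x₁^2 + x₁ - 4·x₂ - 1], [10·x₁·x₂ + 1, 5·x₁^2]].
At the point, J = [[-2.5000, -11.0000], [-24.0000, 5.0000]] (det J = -276.5000).
Solving J·Δ = −F gives Δ = (0.0958, -1.8400).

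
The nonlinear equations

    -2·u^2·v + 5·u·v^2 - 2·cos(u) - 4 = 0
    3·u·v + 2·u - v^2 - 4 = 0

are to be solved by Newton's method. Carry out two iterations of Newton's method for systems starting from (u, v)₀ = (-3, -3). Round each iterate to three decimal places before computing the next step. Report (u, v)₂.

(-2.634, -1.199)

At (-3, -3): F = (-83.02002, 8.000).
Jacobian J = [[-4·u·v + 5·v^2 + 2·sin(u), -2·u^2 + 10·u·v], [3·v + 2, 3·u - 2·v]].
At the point, J = [[8.71776, 72.000], [-7.000, -3.000]] (det J = 477.84672).
Solving J·Δ = −F gives Δ = (0.684, 1.070).
Then the next iterate is (u, v)₁ = (-2.316, -1.930).
Round to (-2.316, -1.930) and repeat: F = (-25.07361, 1.05274), J = [[-0.72492, 33.97109], [-3.790, -3.088]].
Δ = (-0.318, 0.731), so (u, v)₂ = (-2.634, -1.199).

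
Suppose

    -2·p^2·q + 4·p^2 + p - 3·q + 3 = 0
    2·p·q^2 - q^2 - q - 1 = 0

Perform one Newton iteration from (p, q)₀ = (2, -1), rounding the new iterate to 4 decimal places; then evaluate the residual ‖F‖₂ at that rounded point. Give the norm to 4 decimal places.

At (2, -1): F = (32.0000, 3.0000).
Jacobian J = [[-4·p·q + 8·p + 1, -2·p^2 - 3], [2·q^2, 4·p·q - 2·q - 1]].
At the point, J = [[25.0000, -11.0000], [2.0000, -7.0000]] (det J = -153.0000).
Solving J·Δ = −F gives Δ = (-1.2484, 0.0719).
Then the next iterate is (p, q)₁ = (0.7516, -0.9281).
Re-evaluating at (0.7516, -0.9281): F = (9.844082, 0.361541), so ‖F‖₂ = 9.8507.

9.8507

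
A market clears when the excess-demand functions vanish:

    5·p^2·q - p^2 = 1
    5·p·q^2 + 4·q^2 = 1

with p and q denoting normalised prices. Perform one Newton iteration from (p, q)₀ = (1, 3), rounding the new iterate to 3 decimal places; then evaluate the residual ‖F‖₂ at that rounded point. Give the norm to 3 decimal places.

At (1, 3): F = (13.000, 80.000).
Jacobian J = [[10·p·q - 2·p, 5·p^2], [5·q^2, 10·p·q + 8·q]].
At the point, J = [[28.000, 5.000], [45.000, 54.000]] (det J = 1287.000).
Solving J·Δ = −F gives Δ = (-0.235, -1.286).
Then the next iterate is (p, q)₁ = (0.765, 1.714).
Re-evaluating at (0.765, 1.714): F = (3.43015, 21.98825), so ‖F‖₂ = 22.254.

22.254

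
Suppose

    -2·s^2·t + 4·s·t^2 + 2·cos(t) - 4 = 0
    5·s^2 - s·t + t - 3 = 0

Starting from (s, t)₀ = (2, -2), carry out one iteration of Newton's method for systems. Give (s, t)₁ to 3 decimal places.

(1.156, -1.577)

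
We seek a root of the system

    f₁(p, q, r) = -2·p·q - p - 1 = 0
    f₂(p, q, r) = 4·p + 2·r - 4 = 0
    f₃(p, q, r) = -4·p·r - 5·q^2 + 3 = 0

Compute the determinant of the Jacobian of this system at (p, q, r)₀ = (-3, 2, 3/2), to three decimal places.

-560.000

J = [[-2·q - 1, -2·p, 0], [4, 0, 2], [-4·r, -10·q, -4·p]].
At the point, J = [[-5.000, 6.000, 0.000], [4.000, 0.000, 2.000], [-6.000, -20.000, 12.000]].
det J = -560.000.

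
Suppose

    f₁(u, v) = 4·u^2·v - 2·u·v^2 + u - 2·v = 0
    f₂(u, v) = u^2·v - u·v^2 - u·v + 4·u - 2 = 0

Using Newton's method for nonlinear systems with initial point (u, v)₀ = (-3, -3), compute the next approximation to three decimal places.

(-2.128, -4.507)

At (-3, -3): F = (-51.000, -23.000).
Jacobian J = [[8·u·v - 2·v^2 + 1, 4·u^2 - 4·u·v - 2], [2·u·v - v^2 - v + 4, u^2 - 2·u·v - u]].
At the point, J = [[55.000, -2.000], [16.000, -6.000]] (det J = -298.000).
Solving J·Δ = −F gives Δ = (0.872, -1.507).
Then the next iterate is (u, v)₁ = (-2.128, -4.507).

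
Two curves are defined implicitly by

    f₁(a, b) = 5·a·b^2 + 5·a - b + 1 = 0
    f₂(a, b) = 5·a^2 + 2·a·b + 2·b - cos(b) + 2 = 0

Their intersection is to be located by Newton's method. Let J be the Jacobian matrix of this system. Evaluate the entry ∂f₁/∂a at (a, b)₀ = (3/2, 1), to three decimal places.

10.000

∂f₁/∂a = 5·b^2 + 5.
At (3/2, 1) this is 10.000.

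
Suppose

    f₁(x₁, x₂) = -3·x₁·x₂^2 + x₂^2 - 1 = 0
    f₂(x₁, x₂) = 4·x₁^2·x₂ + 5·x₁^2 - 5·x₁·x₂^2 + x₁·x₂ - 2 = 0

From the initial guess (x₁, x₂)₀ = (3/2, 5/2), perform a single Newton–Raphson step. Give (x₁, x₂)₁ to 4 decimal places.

(0.9706, 1.7601)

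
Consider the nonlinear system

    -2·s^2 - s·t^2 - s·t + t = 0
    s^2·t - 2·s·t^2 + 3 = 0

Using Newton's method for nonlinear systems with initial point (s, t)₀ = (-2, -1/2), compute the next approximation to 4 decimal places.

At (-2, -1/2): F = (-9.0000, 2.0000).
Jacobian J = [[-4·s - t^2 - t, -2·s·t - s + 1], [2·s·t - 2·t^2, s^2 - 4·s·t]].
At the point, J = [[8.2500, 1.0000], [1.5000, 0.0000]] (det J = -1.5000).
Solving J·Δ = −F gives Δ = (-1.3333, 20.0000).
Then the next iterate is (s, t)₁ = (-3.3333, 19.5000).

(-3.3333, 19.5000)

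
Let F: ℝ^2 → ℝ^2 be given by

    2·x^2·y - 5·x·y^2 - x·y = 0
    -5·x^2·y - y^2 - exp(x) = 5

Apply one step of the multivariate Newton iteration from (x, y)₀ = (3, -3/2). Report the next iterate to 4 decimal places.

At (3, -3/2): F = (-56.2500, 40.164463).
Jacobian J = [[4·x·y - 5·y^2 - y, 2·x^2 - 10·x·y - x], [-10·x·y - exp(x), -5·x^2 - 2·y]].
At the point, J = [[-27.7500, 60.0000], [24.914463, -42.0000]] (det J = -329.367785).
Solving J·Δ = −F gives Δ = (-0.1438, 0.8710).
Then the next iterate is (x, y)₁ = (2.8562, -0.6290).

(2.8562, -0.6290)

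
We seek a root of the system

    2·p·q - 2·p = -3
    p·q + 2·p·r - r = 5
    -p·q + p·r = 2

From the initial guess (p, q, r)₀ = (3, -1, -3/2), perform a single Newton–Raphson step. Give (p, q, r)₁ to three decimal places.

(1.923, -0.218, 0.269)

At (3, -1, -3/2): F = (-9.000, -15.500, -3.500).
Jacobian J = [[2·q - 2, 2·p, 0], [q + 2·r, p, 2·p - 1], [-q + r, -p, p]].
At the point, J = [[-4.000, 6.000, 0.000], [-4.000, 3.000, 5.000], [-0.500, -3.000, 3.000]] (det J = -39.000).
Solving J·Δ = −F gives Δ = (-1.077, 0.782, 1.769).
Then the next iterate is (p, q, r)₁ = (1.923, -0.218, 0.269).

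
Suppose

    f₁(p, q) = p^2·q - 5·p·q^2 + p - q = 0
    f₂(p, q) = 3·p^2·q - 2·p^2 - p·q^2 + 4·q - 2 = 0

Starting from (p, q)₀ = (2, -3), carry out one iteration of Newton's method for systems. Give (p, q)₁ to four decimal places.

At (2, -3): F = (-97.0000, -76.0000).
Jacobian J = [[2·p·q - 5·q^2 + 1, p^2 - 10·p·q - 1], [6·p·q - 4·p - q^2, 3·p^2 - 2·p·q + 4]].
At the point, J = [[-56.0000, 63.0000], [-53.0000, 28.0000]] (det J = 1771.0000).
Solving J·Δ = −F gives Δ = (-1.1700, 0.4997).
Then the next iterate is (p, q)₁ = (0.8300, -2.5003).

(0.8300, -2.5003)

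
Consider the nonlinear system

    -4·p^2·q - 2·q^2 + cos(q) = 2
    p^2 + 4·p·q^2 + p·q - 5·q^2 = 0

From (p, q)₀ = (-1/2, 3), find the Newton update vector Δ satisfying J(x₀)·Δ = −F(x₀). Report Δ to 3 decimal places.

(16.476, 13.219)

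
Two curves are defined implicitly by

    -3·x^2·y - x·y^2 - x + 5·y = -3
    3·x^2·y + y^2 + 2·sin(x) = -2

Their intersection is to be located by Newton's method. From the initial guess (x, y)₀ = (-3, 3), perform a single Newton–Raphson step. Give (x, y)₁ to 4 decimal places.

(-2.4120, 1.2182)

At (-3, 3): F = (-33.0000, 91.717760).
Jacobian J = [[-6·x·y - y^2 - 1, -3·x^2 - 2·x·y + 5], [6·x·y + 2·cos(x), 3·x^2 + 2·y]].
At the point, J = [[44.0000, -4.0000], [-55.979985, 33.0000]] (det J = 1228.080060).
Solving J·Δ = −F gives Δ = (0.5880, -1.7818).
Then the next iterate is (x, y)₁ = (-2.4120, 1.2182).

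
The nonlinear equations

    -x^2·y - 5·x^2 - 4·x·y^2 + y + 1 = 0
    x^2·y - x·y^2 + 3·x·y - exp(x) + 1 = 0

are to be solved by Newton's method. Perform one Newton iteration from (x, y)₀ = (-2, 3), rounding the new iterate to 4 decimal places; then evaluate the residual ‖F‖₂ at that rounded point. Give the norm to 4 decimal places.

11.5353

At (-2, 3): F = (44.0000, 12.864665).
Jacobian J = [[-2·x·y - 10·x - 4·y^2, -x^2 - 8·x·y + 1], [2·x·y - y^2 + 3·y - exp(x), x^2 - 2·x·y + 3·x]].
At the point, J = [[-4.0000, 45.0000], [-12.135335, 10.0000]] (det J = 506.090088).
Solving J·Δ = −F gives Δ = (0.2745, -0.9534).
Then the next iterate is (x, y)₁ = (-1.7255, 2.0466).
Re-evaluating at (-1.7255, 2.0466): F = (10.975925, 3.548516), so ‖F‖₂ = 11.5353.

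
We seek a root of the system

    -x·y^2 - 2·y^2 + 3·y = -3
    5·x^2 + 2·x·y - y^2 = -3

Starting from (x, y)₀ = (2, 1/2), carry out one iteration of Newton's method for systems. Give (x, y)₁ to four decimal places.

(0.2593, 4.4352)

At (2, 1/2): F = (3.5000, 24.7500).
Jacobian J = [[-y^2, -2·x·y - 4·y + 3], [10·x + 2·y, 2·x - 2·y]].
At the point, J = [[-0.2500, -1.0000], [21.0000, 3.0000]] (det J = 20.2500).
Solving J·Δ = −F gives Δ = (-1.7407, 3.9352).
Then the next iterate is (x, y)₁ = (0.2593, 4.4352).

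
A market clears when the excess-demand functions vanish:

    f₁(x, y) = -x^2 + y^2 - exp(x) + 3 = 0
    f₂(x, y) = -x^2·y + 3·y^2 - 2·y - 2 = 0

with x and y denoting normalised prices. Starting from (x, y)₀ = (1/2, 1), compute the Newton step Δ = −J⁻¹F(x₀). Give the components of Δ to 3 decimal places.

At (1/2, 1): F = (2.10128, -1.250).
Jacobian J = [[-2·x - exp(x), 2·y], [-2·x·y, -x^2 + 6·y - 2]].
At the point, J = [[-2.64872, 2.000], [-1.000, 3.750]] (det J = -7.93270).
Solving J·Δ = −F gives Δ = (1.308, 0.682).

(1.308, 0.682)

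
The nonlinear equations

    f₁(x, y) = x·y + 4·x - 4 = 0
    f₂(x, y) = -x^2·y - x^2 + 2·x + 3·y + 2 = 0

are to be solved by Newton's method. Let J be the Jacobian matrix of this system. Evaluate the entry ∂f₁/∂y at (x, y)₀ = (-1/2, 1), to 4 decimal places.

-0.5000

∂f₁/∂y = x.
At (-1/2, 1) this is -0.5000.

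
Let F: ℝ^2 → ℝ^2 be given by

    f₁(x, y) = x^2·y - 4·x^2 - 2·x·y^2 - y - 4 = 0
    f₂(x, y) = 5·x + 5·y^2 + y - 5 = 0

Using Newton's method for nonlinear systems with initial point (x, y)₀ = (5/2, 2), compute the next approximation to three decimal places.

(1.273, 0.887)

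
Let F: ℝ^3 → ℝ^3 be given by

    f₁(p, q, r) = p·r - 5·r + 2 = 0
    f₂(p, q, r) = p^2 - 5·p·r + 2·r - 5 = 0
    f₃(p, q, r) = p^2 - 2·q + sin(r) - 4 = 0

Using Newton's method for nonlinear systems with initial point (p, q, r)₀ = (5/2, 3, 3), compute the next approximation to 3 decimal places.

(2.184, 1.682, 0.420)

At (5/2, 3, 3): F = (-5.500, -30.250, -3.60888).
Jacobian J = [[r, 0, p - 5], [2·p - 5·r, 0, -5·p + 2], [2·p, -2, cos(r)]].
At the point, J = [[3.000, 0.000, -2.500], [-10.000, 0.000, -10.500], [5.000, -2.000, -0.98999]] (det J = -113.000).
Solving J·Δ = −F gives Δ = (-0.316, -1.318, -2.580).
Then the next iterate is (p, q, r)₁ = (2.184, 1.682, 0.420).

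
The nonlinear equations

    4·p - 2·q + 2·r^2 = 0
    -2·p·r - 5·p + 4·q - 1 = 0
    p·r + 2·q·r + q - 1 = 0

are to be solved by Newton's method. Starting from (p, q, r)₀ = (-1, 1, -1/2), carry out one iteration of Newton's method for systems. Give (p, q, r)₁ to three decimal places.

At (-1, 1, -1/2): F = (-5.500, 7.000, -0.500).
Jacobian J = [[4, -2, 4·r], [-2·r - 5, 4, -2·p], [r, 2·r + 1, p + 2·q]].
At the point, J = [[4.000, -2.000, -2.000], [-4.000, 4.000, 2.000], [-0.500, 0.000, 1.000]] (det J = 6.000).
Solving J·Δ = −F gives Δ = (1.667, -0.750, 1.333).
Then the next iterate is (p, q, r)₁ = (0.667, 0.250, 0.833).

(0.667, 0.250, 0.833)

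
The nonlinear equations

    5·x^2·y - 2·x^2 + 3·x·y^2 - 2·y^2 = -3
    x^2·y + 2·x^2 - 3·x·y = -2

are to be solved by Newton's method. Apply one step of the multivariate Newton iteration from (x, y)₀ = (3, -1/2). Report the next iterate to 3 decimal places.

At (3, -1/2): F = (-35.750, 20.000).
Jacobian J = [[10·x·y - 4·x + 3·y^2, 5·x^2 + 6·x·y - 4·y], [2·x·y + 4·x - 3·y, x^2 - 3·x]].
At the point, J = [[-26.250, 38.000], [10.500, 0.000]] (det J = -399.000).
Solving J·Δ = −F gives Δ = (-1.905, -0.375).
Then the next iterate is (x, y)₁ = (1.095, -0.875).

(1.095, -0.875)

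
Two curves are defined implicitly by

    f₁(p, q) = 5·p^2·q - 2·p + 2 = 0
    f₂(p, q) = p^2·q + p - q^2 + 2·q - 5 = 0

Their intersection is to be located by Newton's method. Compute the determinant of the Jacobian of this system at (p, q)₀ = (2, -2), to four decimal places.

J = [[10·p·q - 2, 5·p^2], [2·p·q + 1, p^2 - 2·q + 2]].
At the point, J = [[-42.0000, 20.0000], [-7.0000, 10.0000]].
det J = -280.0000.

-280.0000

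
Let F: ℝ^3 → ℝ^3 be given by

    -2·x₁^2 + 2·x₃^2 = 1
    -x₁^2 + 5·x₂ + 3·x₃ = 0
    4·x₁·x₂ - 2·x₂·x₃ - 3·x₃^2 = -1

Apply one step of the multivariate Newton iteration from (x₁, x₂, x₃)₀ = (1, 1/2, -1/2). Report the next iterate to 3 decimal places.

(0.333, 0.183, -0.417)

At (1, 1/2, -1/2): F = (-2.500, 0.000, 2.750).
Jacobian J = [[-4·x₁, 0, 4·x₃], [-2·x₁, 5, 3], [4·x₂, 4·x₁ - 2·x₃, -2·x₂ - 6·x₃]].
At the point, J = [[-4.000, 0.000, -2.000], [-2.000, 5.000, 3.000], [2.000, 5.000, 2.000]] (det J = 60.000).
Solving J·Δ = −F gives Δ = (-0.667, -0.317, 0.083).
Then the next iterate is (x₁, x₂, x₃)₁ = (0.333, 0.183, -0.417).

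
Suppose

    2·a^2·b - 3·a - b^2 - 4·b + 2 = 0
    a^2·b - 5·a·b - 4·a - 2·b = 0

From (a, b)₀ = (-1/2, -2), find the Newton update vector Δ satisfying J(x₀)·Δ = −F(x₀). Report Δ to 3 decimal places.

At (-1/2, -2): F = (6.500, 0.500).
Jacobian J = [[4·a·b - 3, 2·a^2 - 2·b - 4], [2·a·b - 5·b - 4, a^2 - 5·a - 2]].
At the point, J = [[1.000, 0.500], [8.000, 0.750]] (det J = -3.250).
Solving J·Δ = −F gives Δ = (1.423, -15.846).

(1.423, -15.846)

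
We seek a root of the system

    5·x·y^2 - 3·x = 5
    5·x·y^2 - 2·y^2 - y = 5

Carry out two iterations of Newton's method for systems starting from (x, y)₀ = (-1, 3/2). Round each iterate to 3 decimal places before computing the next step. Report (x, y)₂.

(0.497, -1.151)

At (-1, 3/2): F = (-13.250, -22.250).
Jacobian J = [[5·y^2 - 3, 10·x·y], [5·y^2, 10·x·y - 4·y - 1]].
At the point, J = [[8.250, -15.000], [11.250, -22.000]] (det J = -12.750).
Solving J·Δ = −F gives Δ = (-3.314, -2.706).
Then the next iterate is (x, y)₁ = (-4.314, -1.206).
Round to (-4.314, -1.206) and repeat: F = (-23.43018, -38.07506), J = [[4.27218, 52.02684], [7.27218, 55.85084]].
Δ = (4.811, 0.055), so (x, y)₂ = (0.497, -1.151).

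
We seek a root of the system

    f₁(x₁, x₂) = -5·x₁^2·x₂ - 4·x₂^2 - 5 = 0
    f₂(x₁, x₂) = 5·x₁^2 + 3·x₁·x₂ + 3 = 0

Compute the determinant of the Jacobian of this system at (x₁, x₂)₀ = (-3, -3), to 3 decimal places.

-9.000

J = [[-10·x₁·x₂, -5·x₁^2 - 8·x₂], [10·x₁ + 3·x₂, 3·x₁]].
At the point, J = [[-90.000, -21.000], [-39.000, -9.000]].
det J = -9.000.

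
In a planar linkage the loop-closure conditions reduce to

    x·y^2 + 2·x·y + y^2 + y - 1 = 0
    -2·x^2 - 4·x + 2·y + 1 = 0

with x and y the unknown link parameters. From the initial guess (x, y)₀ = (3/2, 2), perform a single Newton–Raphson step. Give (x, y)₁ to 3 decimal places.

(0.788, 1.192)

At (3/2, 2): F = (17.000, -5.500).
Jacobian J = [[y^2 + 2·y, 2·x·y + 2·x + 2·y + 1], [-4·x - 4, 2]].
At the point, J = [[8.000, 14.000], [-10.000, 2.000]] (det J = 156.000).
Solving J·Δ = −F gives Δ = (-0.712, -0.808).
Then the next iterate is (x, y)₁ = (0.788, 1.192).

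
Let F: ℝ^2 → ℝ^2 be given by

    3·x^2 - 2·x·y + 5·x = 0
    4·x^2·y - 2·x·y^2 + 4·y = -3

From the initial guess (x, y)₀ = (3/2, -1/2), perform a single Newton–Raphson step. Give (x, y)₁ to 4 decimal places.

At (3/2, -1/2): F = (15.7500, -4.2500).
Jacobian J = [[6·x - 2·y + 5, -2·x], [8·x·y - 2·y^2, 4·x^2 - 4·x·y + 4]].
At the point, J = [[15.0000, -3.0000], [-6.5000, 16.0000]] (det J = 220.5000).
Solving J·Δ = −F gives Δ = (-1.0850, -0.1752).
Then the next iterate is (x, y)₁ = (0.4150, -0.6752).

(0.4150, -0.6752)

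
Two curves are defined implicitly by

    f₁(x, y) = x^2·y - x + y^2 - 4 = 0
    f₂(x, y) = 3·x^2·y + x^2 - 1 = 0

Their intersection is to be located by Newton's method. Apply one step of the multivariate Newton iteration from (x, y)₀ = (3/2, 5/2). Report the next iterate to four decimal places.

(0.8732, 2.1826)

At (3/2, 5/2): F = (6.3750, 18.1250).
Jacobian J = [[2·x·y - 1, x^2 + 2·y], [6·x·y + 2·x, 3·x^2]].
At the point, J = [[6.5000, 7.2500], [25.5000, 6.7500]] (det J = -141.0000).
Solving J·Δ = −F gives Δ = (-0.6268, -0.3174).
Then the next iterate is (x, y)₁ = (0.8732, 2.1826).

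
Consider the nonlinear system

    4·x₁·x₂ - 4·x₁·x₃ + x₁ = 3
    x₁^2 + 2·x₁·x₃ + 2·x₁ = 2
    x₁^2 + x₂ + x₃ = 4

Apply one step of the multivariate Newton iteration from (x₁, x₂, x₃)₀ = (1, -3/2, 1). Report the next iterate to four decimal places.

At (1, -3/2, 1): F = (-12.0000, 3.0000, -3.5000).
Jacobian J = [[4·x₂ - 4·x₃ + 1, 4·x₁, -4·x₁], [2·x₁ + 2·x₃ + 2, 0, 2·x₁], [2·x₁, 1, 1]].
At the point, J = [[-9.0000, 4.0000, -4.0000], [6.0000, 0.0000, 2.0000], [2.0000, 1.0000, 1.0000]] (det J = -14.0000).
Solving J·Δ = −F gives Δ = (-2.0000, 3.0000, 4.5000).
Then the next iterate is (x₁, x₂, x₃)₁ = (-1.0000, 1.5000, 5.5000).

(-1.0000, 1.5000, 5.5000)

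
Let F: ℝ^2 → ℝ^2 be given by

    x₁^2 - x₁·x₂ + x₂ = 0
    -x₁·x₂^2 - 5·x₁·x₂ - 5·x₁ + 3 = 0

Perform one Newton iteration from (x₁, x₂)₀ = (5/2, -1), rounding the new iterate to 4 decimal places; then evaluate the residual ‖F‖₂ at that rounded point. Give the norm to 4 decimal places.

1.9719

At (5/2, -1): F = (7.7500, 0.5000).
Jacobian J = [[2·x₁ - x₂, -x₁ + 1], [-x₂^2 - 5·x₂ - 5, -2·x₁·x₂ - 5·x₁]].
At the point, J = [[6.0000, -1.5000], [-1.0000, -7.5000]] (det J = -46.5000).
Solving J·Δ = −F gives Δ = (-1.2339, 0.2312).
Then the next iterate is (x₁, x₂)₁ = (1.2661, -0.7688).
Re-evaluating at (1.2661, -0.7688): F = (1.807587, 0.788056), so ‖F‖₂ = 1.9719.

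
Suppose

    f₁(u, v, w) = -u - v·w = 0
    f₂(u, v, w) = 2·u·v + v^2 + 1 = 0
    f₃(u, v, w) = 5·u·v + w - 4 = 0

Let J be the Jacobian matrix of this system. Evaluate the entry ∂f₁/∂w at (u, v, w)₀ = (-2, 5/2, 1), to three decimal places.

∂f₁/∂w = -v.
At (-2, 5/2, 1) this is -2.500.

-2.500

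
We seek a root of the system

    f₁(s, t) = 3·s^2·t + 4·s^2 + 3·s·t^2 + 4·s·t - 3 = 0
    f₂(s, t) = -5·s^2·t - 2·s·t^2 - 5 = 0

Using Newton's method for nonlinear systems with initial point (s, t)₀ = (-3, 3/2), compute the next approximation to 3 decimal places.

(-1.907, 0.954)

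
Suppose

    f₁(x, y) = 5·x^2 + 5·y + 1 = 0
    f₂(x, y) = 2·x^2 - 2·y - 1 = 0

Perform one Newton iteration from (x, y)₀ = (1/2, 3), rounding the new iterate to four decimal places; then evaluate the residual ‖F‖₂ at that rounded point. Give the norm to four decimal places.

0.0539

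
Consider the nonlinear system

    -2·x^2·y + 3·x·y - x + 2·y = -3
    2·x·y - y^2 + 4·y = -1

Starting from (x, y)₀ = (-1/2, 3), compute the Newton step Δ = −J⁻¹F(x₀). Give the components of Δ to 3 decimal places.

(-0.250, -0.167)

At (-1/2, 3): F = (3.500, 1.000).
Jacobian J = [[-4·x·y + 3·y - 1, -2·x^2 + 3·x + 2], [2·y, 2·x - 2·y + 4]].
At the point, J = [[14.000, 0.000], [6.000, -3.000]] (det J = -42.000).
Solving J·Δ = −F gives Δ = (-0.250, -0.167).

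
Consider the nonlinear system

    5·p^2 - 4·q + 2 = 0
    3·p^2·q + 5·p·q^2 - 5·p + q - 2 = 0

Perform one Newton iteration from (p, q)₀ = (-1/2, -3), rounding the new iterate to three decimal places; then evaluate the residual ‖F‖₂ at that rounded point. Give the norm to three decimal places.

22.215

At (-1/2, -3): F = (15.250, -27.250).
Jacobian J = [[10·p, -4], [6·p·q + 5·q^2 - 5, 3·p^2 + 10·p·q + 1]].
At the point, J = [[-5.000, -4.000], [49.000, 16.750]] (det J = 112.250).
Solving J·Δ = −F gives Δ = (-1.305, 5.443).
Then the next iterate is (p, q)₁ = (-1.805, 2.443).
Re-evaluating at (-1.805, 2.443): F = (8.51812, -20.51738), so ‖F‖₂ = 22.215.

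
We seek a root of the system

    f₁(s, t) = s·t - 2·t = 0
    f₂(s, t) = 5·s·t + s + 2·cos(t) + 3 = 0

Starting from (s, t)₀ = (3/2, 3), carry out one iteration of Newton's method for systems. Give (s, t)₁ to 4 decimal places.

At (3/2, 3): F = (-1.5000, 25.020015).
Jacobian J = [[t, s - 2], [5·t + 1, 5·s - 2·sin(t)]].
At the point, J = [[3.0000, -0.5000], [16.0000, 7.217760]] (det J = 29.653280).
Solving J·Δ = −F gives Δ = (-0.0568, -3.3406).
Then the next iterate is (s, t)₁ = (1.4432, -0.3406).

(1.4432, -0.3406)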